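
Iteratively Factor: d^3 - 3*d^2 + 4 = (d - 2)*(d^2 - d - 2) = (d - 2)^2*(d + 1)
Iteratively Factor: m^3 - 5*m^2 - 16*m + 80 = (m - 5)*(m^2 - 16) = (m - 5)*(m - 4)*(m + 4)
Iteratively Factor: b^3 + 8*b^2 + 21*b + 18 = (b + 3)*(b^2 + 5*b + 6) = (b + 3)^2*(b + 2)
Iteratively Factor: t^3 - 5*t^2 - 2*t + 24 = (t - 3)*(t^2 - 2*t - 8) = (t - 4)*(t - 3)*(t + 2)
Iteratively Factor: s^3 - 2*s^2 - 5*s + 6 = (s + 2)*(s^2 - 4*s + 3) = (s - 1)*(s + 2)*(s - 3)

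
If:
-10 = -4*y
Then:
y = 5/2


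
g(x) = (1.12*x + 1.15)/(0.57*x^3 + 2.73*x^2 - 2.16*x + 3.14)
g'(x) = (1.12*x + 1.15)*(-1.71*x^2 - 5.46*x + 2.16)/(0.57*x^3 + 2.73*x^2 - 2.16*x + 3.14)^2 + 1.12/(0.57*x^3 + 2.73*x^2 - 2.16*x + 3.14) = (-1.2768*x^3 - 5.0241*x^2 - 6.279*x + 6.0008)/(0.3249*x^6 + 3.1122*x^5 + 4.9905*x^4 - 8.214*x^3 + 21.81*x^2 - 13.5648*x + 9.8596)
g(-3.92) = -0.17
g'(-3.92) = 0.08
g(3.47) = 0.10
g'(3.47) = -0.05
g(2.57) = 0.16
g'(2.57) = -0.10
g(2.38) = 0.18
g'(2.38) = -0.12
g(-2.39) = -0.09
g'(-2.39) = 0.04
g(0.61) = 0.62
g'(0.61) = 0.00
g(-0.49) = 0.13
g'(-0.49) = 0.35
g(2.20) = 0.20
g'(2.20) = -0.15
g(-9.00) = 0.05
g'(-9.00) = 0.02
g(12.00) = 0.01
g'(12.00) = -0.00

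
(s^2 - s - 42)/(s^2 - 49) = (s + 6)/(s + 7)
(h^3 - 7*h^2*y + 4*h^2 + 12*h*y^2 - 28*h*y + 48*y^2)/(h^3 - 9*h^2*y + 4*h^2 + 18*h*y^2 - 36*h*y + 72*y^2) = (-h + 4*y)/(-h + 6*y)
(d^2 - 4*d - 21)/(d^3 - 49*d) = (d + 3)/(d*(d + 7))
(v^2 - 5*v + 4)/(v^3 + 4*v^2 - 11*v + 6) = (v - 4)/(v^2 + 5*v - 6)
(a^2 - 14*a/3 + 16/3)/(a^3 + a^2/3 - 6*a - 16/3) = (a - 2)/(a^2 + 3*a + 2)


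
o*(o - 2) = o^2 - 2*o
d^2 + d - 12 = (d - 3)*(d + 4)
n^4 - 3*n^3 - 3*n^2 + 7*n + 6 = (n - 3)*(n - 2)*(n + 1)^2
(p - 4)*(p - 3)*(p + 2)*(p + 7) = p^4 + 2*p^3 - 37*p^2 + 10*p + 168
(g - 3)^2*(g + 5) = g^3 - g^2 - 21*g + 45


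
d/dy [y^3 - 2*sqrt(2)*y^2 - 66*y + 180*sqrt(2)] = 3*y^2 - 4*sqrt(2)*y - 66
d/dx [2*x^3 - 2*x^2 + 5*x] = 6*x^2 - 4*x + 5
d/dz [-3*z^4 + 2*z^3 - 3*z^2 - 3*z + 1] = -12*z^3 + 6*z^2 - 6*z - 3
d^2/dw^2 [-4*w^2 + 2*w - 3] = -8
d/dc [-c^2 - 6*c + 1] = -2*c - 6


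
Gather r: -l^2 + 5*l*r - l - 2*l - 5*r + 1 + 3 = -l^2 - 3*l + r*(5*l - 5) + 4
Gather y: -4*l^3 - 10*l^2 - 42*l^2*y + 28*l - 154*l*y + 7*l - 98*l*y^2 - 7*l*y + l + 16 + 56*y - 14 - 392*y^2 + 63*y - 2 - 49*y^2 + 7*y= -4*l^3 - 10*l^2 + 36*l + y^2*(-98*l - 441) + y*(-42*l^2 - 161*l + 126)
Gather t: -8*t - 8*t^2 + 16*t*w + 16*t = -8*t^2 + t*(16*w + 8)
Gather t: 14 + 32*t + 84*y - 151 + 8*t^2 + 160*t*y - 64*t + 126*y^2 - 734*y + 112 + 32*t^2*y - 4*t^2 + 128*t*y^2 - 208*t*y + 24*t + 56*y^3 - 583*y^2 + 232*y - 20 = t^2*(32*y + 4) + t*(128*y^2 - 48*y - 8) + 56*y^3 - 457*y^2 - 418*y - 45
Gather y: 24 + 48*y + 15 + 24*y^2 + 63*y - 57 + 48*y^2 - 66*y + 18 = 72*y^2 + 45*y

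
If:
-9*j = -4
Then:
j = 4/9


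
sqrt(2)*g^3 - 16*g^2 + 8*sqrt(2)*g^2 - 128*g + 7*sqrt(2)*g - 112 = (g + 7)*(g - 8*sqrt(2))*(sqrt(2)*g + sqrt(2))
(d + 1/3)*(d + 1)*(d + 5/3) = d^3 + 3*d^2 + 23*d/9 + 5/9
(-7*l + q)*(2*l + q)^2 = -28*l^3 - 24*l^2*q - 3*l*q^2 + q^3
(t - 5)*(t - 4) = t^2 - 9*t + 20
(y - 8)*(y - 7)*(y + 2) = y^3 - 13*y^2 + 26*y + 112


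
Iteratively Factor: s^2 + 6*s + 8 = (s + 4)*(s + 2)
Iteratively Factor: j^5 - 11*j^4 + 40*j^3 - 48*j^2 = (j)*(j^4 - 11*j^3 + 40*j^2 - 48*j) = j*(j - 4)*(j^3 - 7*j^2 + 12*j) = j*(j - 4)*(j - 3)*(j^2 - 4*j) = j*(j - 4)^2*(j - 3)*(j)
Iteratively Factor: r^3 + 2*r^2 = (r)*(r^2 + 2*r) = r*(r + 2)*(r)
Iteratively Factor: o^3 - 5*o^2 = (o)*(o^2 - 5*o) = o^2*(o - 5)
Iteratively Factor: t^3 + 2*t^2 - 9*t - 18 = (t + 3)*(t^2 - t - 6) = (t + 2)*(t + 3)*(t - 3)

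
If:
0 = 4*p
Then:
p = 0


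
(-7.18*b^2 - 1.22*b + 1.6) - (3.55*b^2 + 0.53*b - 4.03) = -10.73*b^2 - 1.75*b + 5.63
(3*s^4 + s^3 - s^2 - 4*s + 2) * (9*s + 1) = 27*s^5 + 12*s^4 - 8*s^3 - 37*s^2 + 14*s + 2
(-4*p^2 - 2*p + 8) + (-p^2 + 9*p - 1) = -5*p^2 + 7*p + 7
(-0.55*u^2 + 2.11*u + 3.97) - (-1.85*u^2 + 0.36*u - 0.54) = 1.3*u^2 + 1.75*u + 4.51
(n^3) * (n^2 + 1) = n^5 + n^3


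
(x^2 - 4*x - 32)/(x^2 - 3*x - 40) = (x + 4)/(x + 5)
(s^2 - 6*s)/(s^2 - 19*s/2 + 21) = 2*s/(2*s - 7)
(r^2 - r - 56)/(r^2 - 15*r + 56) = (r + 7)/(r - 7)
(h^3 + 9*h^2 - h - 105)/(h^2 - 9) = (h^2 + 12*h + 35)/(h + 3)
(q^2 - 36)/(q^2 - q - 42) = (q - 6)/(q - 7)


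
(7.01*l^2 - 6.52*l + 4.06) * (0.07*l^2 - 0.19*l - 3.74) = 0.4907*l^4 - 1.7883*l^3 - 24.6944*l^2 + 23.6134*l - 15.1844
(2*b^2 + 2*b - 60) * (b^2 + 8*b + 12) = 2*b^4 + 18*b^3 - 20*b^2 - 456*b - 720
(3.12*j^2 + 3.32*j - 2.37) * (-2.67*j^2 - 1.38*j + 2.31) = -8.3304*j^4 - 13.17*j^3 + 8.9535*j^2 + 10.9398*j - 5.4747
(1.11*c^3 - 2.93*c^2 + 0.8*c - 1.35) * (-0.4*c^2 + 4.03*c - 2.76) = -0.444*c^5 + 5.6453*c^4 - 15.1915*c^3 + 11.8508*c^2 - 7.6485*c + 3.726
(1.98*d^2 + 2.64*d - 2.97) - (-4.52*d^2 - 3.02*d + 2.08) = 6.5*d^2 + 5.66*d - 5.05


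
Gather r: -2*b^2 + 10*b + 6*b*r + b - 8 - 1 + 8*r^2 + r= -2*b^2 + 11*b + 8*r^2 + r*(6*b + 1) - 9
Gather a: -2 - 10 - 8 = -20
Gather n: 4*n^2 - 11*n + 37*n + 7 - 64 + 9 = 4*n^2 + 26*n - 48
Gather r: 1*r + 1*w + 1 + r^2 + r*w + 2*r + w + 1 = r^2 + r*(w + 3) + 2*w + 2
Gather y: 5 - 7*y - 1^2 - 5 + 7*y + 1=0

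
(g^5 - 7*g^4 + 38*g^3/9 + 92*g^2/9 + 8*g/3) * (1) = g^5 - 7*g^4 + 38*g^3/9 + 92*g^2/9 + 8*g/3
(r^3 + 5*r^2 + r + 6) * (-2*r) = -2*r^4 - 10*r^3 - 2*r^2 - 12*r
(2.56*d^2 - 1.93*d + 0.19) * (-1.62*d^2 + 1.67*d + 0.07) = -4.1472*d^4 + 7.4018*d^3 - 3.3517*d^2 + 0.1822*d + 0.0133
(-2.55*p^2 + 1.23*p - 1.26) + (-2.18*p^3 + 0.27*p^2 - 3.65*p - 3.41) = -2.18*p^3 - 2.28*p^2 - 2.42*p - 4.67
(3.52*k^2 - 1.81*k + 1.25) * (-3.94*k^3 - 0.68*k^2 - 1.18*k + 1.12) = -13.8688*k^5 + 4.7378*k^4 - 7.8478*k^3 + 5.2282*k^2 - 3.5022*k + 1.4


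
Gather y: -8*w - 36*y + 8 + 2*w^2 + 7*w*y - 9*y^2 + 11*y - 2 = 2*w^2 - 8*w - 9*y^2 + y*(7*w - 25) + 6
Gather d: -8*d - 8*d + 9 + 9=18 - 16*d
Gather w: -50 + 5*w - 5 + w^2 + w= w^2 + 6*w - 55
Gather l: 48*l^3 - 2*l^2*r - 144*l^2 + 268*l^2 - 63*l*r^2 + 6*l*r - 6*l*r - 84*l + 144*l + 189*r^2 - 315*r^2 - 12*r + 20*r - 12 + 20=48*l^3 + l^2*(124 - 2*r) + l*(60 - 63*r^2) - 126*r^2 + 8*r + 8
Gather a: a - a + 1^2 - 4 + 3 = 0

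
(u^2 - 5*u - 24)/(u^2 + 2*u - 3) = (u - 8)/(u - 1)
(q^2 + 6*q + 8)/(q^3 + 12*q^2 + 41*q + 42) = (q + 4)/(q^2 + 10*q + 21)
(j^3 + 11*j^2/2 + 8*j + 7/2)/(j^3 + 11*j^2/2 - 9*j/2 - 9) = (2*j^2 + 9*j + 7)/(2*j^2 + 9*j - 18)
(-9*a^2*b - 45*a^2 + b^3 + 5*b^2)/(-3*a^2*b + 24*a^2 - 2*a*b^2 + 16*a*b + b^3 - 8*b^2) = (3*a*b + 15*a + b^2 + 5*b)/(a*b - 8*a + b^2 - 8*b)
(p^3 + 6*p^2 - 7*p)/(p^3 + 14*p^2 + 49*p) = (p - 1)/(p + 7)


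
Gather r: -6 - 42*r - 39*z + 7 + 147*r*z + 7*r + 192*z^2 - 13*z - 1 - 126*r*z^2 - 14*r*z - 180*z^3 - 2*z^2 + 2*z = r*(-126*z^2 + 133*z - 35) - 180*z^3 + 190*z^2 - 50*z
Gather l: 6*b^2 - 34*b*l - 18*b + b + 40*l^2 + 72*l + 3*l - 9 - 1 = 6*b^2 - 17*b + 40*l^2 + l*(75 - 34*b) - 10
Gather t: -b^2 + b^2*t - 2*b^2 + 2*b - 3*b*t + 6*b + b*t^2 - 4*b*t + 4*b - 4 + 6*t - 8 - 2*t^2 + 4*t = -3*b^2 + 12*b + t^2*(b - 2) + t*(b^2 - 7*b + 10) - 12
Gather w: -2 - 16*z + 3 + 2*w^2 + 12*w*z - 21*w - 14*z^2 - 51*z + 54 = 2*w^2 + w*(12*z - 21) - 14*z^2 - 67*z + 55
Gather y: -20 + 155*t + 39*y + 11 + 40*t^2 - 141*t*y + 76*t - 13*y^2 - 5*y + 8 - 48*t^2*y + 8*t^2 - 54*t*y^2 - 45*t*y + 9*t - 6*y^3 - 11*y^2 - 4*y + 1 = 48*t^2 + 240*t - 6*y^3 + y^2*(-54*t - 24) + y*(-48*t^2 - 186*t + 30)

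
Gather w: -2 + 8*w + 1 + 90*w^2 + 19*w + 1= 90*w^2 + 27*w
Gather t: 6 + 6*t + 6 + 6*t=12*t + 12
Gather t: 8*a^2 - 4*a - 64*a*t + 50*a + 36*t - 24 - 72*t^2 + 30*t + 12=8*a^2 + 46*a - 72*t^2 + t*(66 - 64*a) - 12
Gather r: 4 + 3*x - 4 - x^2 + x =-x^2 + 4*x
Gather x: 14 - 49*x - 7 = 7 - 49*x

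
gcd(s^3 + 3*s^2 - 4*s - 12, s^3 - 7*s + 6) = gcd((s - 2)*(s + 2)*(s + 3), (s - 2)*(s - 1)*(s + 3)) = s^2 + s - 6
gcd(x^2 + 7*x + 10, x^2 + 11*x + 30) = x + 5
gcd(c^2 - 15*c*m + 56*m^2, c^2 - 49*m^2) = c - 7*m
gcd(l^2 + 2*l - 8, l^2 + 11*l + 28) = l + 4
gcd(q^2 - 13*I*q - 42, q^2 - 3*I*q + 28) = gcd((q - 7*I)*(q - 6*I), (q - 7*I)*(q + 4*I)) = q - 7*I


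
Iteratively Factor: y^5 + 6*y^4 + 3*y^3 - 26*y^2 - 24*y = (y - 2)*(y^4 + 8*y^3 + 19*y^2 + 12*y) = (y - 2)*(y + 3)*(y^3 + 5*y^2 + 4*y) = (y - 2)*(y + 1)*(y + 3)*(y^2 + 4*y) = (y - 2)*(y + 1)*(y + 3)*(y + 4)*(y)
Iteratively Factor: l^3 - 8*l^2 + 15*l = (l - 3)*(l^2 - 5*l) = (l - 5)*(l - 3)*(l)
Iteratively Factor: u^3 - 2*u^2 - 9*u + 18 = (u - 3)*(u^2 + u - 6) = (u - 3)*(u + 3)*(u - 2)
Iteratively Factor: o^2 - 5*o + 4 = (o - 1)*(o - 4)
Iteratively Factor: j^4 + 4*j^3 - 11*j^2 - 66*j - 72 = (j + 3)*(j^3 + j^2 - 14*j - 24) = (j - 4)*(j + 3)*(j^2 + 5*j + 6) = (j - 4)*(j + 3)^2*(j + 2)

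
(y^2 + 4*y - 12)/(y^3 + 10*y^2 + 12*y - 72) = 1/(y + 6)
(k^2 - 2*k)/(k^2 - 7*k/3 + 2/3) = 3*k/(3*k - 1)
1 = 1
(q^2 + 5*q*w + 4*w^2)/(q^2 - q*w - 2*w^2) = (q + 4*w)/(q - 2*w)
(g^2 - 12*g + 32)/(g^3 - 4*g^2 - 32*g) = (g - 4)/(g*(g + 4))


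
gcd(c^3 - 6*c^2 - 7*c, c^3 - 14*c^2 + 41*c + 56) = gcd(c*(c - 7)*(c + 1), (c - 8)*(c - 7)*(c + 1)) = c^2 - 6*c - 7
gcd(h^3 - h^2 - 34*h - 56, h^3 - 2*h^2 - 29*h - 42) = h^2 - 5*h - 14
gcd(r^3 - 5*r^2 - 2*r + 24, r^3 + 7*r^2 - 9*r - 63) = r - 3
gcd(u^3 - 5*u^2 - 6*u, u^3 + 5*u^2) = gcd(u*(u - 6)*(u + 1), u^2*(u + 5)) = u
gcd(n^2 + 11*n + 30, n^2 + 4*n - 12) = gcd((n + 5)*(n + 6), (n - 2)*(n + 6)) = n + 6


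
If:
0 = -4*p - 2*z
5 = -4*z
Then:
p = 5/8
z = -5/4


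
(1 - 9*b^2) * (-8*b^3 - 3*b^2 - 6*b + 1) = 72*b^5 + 27*b^4 + 46*b^3 - 12*b^2 - 6*b + 1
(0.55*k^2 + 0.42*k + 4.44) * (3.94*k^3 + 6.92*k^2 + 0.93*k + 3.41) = 2.167*k^5 + 5.4608*k^4 + 20.9115*k^3 + 32.9909*k^2 + 5.5614*k + 15.1404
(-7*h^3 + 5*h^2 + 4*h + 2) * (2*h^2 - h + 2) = -14*h^5 + 17*h^4 - 11*h^3 + 10*h^2 + 6*h + 4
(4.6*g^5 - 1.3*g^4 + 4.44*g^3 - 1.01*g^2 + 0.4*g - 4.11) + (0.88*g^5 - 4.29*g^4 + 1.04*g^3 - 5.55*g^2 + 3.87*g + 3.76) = 5.48*g^5 - 5.59*g^4 + 5.48*g^3 - 6.56*g^2 + 4.27*g - 0.350000000000001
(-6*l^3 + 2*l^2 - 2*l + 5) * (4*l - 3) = -24*l^4 + 26*l^3 - 14*l^2 + 26*l - 15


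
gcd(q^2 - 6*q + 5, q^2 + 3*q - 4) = q - 1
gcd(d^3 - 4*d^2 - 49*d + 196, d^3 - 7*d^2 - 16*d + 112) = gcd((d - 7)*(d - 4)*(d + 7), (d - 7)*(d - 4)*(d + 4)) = d^2 - 11*d + 28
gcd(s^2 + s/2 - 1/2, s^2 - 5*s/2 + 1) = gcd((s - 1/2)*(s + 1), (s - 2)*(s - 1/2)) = s - 1/2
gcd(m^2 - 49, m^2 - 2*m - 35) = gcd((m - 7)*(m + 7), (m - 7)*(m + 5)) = m - 7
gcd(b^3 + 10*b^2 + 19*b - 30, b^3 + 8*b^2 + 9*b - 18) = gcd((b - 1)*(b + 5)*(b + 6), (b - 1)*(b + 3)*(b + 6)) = b^2 + 5*b - 6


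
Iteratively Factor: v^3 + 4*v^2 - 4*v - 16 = (v - 2)*(v^2 + 6*v + 8) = (v - 2)*(v + 4)*(v + 2)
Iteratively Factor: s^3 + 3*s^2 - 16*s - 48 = (s + 4)*(s^2 - s - 12) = (s - 4)*(s + 4)*(s + 3)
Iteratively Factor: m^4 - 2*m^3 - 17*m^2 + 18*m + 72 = (m + 3)*(m^3 - 5*m^2 - 2*m + 24) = (m - 4)*(m + 3)*(m^2 - m - 6) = (m - 4)*(m - 3)*(m + 3)*(m + 2)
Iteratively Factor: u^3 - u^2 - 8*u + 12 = (u - 2)*(u^2 + u - 6) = (u - 2)*(u + 3)*(u - 2)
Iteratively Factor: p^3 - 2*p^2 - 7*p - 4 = (p + 1)*(p^2 - 3*p - 4) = (p - 4)*(p + 1)*(p + 1)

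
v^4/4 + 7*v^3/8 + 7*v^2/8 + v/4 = v*(v/4 + 1/2)*(v + 1/2)*(v + 1)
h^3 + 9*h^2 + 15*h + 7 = (h + 1)^2*(h + 7)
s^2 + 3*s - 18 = (s - 3)*(s + 6)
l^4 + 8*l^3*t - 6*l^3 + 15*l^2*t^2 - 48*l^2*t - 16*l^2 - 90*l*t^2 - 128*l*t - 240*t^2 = (l - 8)*(l + 2)*(l + 3*t)*(l + 5*t)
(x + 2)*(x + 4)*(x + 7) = x^3 + 13*x^2 + 50*x + 56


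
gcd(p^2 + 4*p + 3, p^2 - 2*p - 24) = 1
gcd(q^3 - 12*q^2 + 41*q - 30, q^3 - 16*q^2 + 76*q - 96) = q - 6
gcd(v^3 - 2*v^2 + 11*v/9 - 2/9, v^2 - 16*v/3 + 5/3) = v - 1/3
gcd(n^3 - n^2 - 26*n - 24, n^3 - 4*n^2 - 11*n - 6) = n^2 - 5*n - 6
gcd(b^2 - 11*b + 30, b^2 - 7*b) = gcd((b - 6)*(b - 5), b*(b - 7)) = 1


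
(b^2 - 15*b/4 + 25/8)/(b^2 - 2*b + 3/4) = (8*b^2 - 30*b + 25)/(2*(4*b^2 - 8*b + 3))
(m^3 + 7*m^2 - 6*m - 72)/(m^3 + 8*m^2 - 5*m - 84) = (m + 6)/(m + 7)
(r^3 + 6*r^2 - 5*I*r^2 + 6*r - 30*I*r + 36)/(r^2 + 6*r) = r - 5*I + 6/r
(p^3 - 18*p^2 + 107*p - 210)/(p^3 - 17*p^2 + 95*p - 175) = (p - 6)/(p - 5)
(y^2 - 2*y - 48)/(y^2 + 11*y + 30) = (y - 8)/(y + 5)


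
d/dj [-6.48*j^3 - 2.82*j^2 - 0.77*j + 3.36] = -19.44*j^2 - 5.64*j - 0.77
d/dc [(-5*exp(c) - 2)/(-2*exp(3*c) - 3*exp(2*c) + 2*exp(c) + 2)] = (-20*exp(3*c) - 27*exp(2*c) - 12*exp(c) - 6)*exp(c)/(4*exp(6*c) + 12*exp(5*c) + exp(4*c) - 20*exp(3*c) - 8*exp(2*c) + 8*exp(c) + 4)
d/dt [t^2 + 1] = 2*t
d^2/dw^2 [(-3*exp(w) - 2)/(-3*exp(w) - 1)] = (9*exp(w) - 3)*exp(w)/(27*exp(3*w) + 27*exp(2*w) + 9*exp(w) + 1)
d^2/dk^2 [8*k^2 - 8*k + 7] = 16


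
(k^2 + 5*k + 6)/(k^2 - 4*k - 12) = (k + 3)/(k - 6)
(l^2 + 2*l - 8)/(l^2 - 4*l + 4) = (l + 4)/(l - 2)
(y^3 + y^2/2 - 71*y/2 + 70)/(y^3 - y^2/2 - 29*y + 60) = (y + 7)/(y + 6)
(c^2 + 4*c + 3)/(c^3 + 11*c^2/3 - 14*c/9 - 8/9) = 9*(c^2 + 4*c + 3)/(9*c^3 + 33*c^2 - 14*c - 8)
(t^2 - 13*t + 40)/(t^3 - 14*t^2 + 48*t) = (t - 5)/(t*(t - 6))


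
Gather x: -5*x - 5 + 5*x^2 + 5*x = 5*x^2 - 5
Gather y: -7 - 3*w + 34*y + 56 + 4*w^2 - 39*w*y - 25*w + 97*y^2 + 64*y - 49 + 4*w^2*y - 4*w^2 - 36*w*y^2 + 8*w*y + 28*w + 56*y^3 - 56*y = 56*y^3 + y^2*(97 - 36*w) + y*(4*w^2 - 31*w + 42)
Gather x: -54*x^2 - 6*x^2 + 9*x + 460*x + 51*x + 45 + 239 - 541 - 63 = -60*x^2 + 520*x - 320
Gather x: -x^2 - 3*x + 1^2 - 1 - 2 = -x^2 - 3*x - 2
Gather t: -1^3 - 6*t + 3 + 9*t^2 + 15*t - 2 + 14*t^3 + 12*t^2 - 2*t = 14*t^3 + 21*t^2 + 7*t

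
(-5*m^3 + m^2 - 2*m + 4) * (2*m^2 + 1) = -10*m^5 + 2*m^4 - 9*m^3 + 9*m^2 - 2*m + 4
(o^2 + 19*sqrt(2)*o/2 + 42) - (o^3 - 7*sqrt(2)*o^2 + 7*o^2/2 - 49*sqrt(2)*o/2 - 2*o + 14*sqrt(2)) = -o^3 - 5*o^2/2 + 7*sqrt(2)*o^2 + 2*o + 34*sqrt(2)*o - 14*sqrt(2) + 42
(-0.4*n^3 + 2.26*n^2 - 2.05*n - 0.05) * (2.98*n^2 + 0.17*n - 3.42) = -1.192*n^5 + 6.6668*n^4 - 4.3568*n^3 - 8.2267*n^2 + 7.0025*n + 0.171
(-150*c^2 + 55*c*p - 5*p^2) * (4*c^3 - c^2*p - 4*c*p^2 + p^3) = -600*c^5 + 370*c^4*p + 525*c^3*p^2 - 365*c^2*p^3 + 75*c*p^4 - 5*p^5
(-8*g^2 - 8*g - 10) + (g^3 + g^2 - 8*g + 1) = g^3 - 7*g^2 - 16*g - 9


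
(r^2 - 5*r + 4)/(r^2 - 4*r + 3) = (r - 4)/(r - 3)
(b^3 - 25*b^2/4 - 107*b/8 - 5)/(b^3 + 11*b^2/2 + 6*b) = (8*b^3 - 50*b^2 - 107*b - 40)/(4*b*(2*b^2 + 11*b + 12))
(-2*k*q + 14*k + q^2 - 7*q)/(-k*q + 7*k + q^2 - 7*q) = (-2*k + q)/(-k + q)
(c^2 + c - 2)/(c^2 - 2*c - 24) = (-c^2 - c + 2)/(-c^2 + 2*c + 24)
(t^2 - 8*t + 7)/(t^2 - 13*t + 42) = (t - 1)/(t - 6)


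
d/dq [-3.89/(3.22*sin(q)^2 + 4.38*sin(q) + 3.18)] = (25.0516*sin(q) + 17.0382)*cos(q)/(3.22*sin(q)^2 + 4.38*sin(q) + 3.18)^2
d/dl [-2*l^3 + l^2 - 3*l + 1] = -6*l^2 + 2*l - 3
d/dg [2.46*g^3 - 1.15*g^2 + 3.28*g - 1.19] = 7.38*g^2 - 2.3*g + 3.28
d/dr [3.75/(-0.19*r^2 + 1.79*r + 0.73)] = (1.425*r - 6.7125)/(-0.19*r^2 + 1.79*r + 0.73)^2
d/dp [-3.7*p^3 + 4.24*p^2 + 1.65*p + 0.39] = -11.1*p^2 + 8.48*p + 1.65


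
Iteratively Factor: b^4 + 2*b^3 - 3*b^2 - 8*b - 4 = (b - 2)*(b^3 + 4*b^2 + 5*b + 2) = (b - 2)*(b + 2)*(b^2 + 2*b + 1) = (b - 2)*(b + 1)*(b + 2)*(b + 1)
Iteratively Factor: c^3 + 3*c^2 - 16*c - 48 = (c - 4)*(c^2 + 7*c + 12) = (c - 4)*(c + 4)*(c + 3)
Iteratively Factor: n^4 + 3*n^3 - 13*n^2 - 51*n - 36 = (n + 3)*(n^3 - 13*n - 12) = (n + 3)^2*(n^2 - 3*n - 4) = (n + 1)*(n + 3)^2*(n - 4)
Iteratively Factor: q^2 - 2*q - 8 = (q - 4)*(q + 2)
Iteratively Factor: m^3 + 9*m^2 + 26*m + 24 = (m + 2)*(m^2 + 7*m + 12) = (m + 2)*(m + 4)*(m + 3)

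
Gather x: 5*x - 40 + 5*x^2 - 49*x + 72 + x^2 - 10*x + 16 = 6*x^2 - 54*x + 48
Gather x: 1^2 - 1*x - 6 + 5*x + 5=4*x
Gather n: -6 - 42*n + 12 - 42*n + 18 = 24 - 84*n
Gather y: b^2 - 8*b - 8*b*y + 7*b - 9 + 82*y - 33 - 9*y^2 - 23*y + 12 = b^2 - b - 9*y^2 + y*(59 - 8*b) - 30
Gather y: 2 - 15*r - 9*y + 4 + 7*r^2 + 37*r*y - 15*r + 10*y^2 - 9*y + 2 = 7*r^2 - 30*r + 10*y^2 + y*(37*r - 18) + 8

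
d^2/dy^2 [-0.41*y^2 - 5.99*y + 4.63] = -0.820000000000000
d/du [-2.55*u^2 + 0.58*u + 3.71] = 0.58 - 5.1*u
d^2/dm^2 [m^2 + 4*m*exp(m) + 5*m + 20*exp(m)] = 4*m*exp(m) + 28*exp(m) + 2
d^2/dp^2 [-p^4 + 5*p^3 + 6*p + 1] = 6*p*(5 - 2*p)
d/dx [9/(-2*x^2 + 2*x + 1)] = 18*(2*x - 1)/(-2*x^2 + 2*x + 1)^2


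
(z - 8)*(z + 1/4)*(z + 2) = z^3 - 23*z^2/4 - 35*z/2 - 4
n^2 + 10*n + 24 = (n + 4)*(n + 6)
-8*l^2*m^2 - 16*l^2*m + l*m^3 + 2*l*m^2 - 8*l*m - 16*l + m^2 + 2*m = (-8*l + m)*(m + 2)*(l*m + 1)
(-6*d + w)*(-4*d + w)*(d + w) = 24*d^3 + 14*d^2*w - 9*d*w^2 + w^3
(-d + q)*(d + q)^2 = -d^3 - d^2*q + d*q^2 + q^3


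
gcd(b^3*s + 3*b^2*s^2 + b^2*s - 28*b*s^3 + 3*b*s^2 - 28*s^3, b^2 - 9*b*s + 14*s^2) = 1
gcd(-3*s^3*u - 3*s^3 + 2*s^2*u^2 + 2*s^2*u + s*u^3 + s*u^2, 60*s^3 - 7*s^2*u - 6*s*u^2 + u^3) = 3*s + u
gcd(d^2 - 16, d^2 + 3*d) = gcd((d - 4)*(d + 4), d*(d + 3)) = 1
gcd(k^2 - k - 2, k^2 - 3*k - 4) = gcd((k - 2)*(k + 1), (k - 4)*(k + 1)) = k + 1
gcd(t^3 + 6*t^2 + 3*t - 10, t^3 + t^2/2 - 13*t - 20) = t + 2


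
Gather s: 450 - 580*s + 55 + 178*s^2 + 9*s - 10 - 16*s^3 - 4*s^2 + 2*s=-16*s^3 + 174*s^2 - 569*s + 495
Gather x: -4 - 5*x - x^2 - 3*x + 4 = -x^2 - 8*x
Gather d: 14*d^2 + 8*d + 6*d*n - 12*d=14*d^2 + d*(6*n - 4)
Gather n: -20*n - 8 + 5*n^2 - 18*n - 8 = 5*n^2 - 38*n - 16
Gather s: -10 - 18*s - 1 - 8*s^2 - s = -8*s^2 - 19*s - 11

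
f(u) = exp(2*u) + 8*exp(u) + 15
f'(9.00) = 131384762.95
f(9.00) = 65724808.81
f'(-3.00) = 0.40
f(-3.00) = 15.40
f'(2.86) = 749.50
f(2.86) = 459.60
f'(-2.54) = 0.64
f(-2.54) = 15.64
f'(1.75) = 112.27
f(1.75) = 94.15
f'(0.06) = 10.75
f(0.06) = 24.62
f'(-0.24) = 7.53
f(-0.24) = 21.91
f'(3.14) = 1252.41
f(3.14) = 733.62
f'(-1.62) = 1.66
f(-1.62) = 16.62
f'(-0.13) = 8.57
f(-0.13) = 22.80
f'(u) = 2*exp(2*u) + 8*exp(u)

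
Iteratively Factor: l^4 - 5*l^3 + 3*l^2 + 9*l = (l + 1)*(l^3 - 6*l^2 + 9*l) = (l - 3)*(l + 1)*(l^2 - 3*l) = (l - 3)^2*(l + 1)*(l)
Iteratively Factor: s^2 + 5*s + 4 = (s + 4)*(s + 1)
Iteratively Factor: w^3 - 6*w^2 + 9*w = (w - 3)*(w^2 - 3*w) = (w - 3)^2*(w)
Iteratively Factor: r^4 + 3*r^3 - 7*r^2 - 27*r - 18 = (r + 1)*(r^3 + 2*r^2 - 9*r - 18) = (r + 1)*(r + 2)*(r^2 - 9) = (r - 3)*(r + 1)*(r + 2)*(r + 3)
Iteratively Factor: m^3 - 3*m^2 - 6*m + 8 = (m + 2)*(m^2 - 5*m + 4) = (m - 4)*(m + 2)*(m - 1)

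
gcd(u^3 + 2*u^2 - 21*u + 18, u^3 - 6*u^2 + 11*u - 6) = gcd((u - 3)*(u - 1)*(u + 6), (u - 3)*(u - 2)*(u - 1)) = u^2 - 4*u + 3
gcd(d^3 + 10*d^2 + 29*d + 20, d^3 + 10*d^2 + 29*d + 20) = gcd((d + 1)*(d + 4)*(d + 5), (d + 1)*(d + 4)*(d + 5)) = d^3 + 10*d^2 + 29*d + 20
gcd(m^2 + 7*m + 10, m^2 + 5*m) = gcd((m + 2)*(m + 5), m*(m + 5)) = m + 5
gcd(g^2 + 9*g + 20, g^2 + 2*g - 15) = g + 5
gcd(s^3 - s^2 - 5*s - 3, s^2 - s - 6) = s - 3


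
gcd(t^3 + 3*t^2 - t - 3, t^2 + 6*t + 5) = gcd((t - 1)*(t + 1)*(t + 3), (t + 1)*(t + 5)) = t + 1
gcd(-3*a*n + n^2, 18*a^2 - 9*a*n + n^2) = 3*a - n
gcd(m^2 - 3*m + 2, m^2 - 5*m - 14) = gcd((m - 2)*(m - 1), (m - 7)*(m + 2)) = 1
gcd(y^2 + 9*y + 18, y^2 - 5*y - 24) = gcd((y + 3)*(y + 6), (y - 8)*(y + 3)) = y + 3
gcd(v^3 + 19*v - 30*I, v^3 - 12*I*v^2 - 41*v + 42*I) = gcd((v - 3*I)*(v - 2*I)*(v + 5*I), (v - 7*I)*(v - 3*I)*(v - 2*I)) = v^2 - 5*I*v - 6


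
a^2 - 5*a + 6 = (a - 3)*(a - 2)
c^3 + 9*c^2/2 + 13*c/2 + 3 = (c + 1)*(c + 3/2)*(c + 2)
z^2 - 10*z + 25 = (z - 5)^2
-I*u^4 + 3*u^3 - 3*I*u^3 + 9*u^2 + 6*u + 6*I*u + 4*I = (u + 1)*(u + 2)*(u + 2*I)*(-I*u + 1)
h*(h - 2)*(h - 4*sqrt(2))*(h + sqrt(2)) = h^4 - 3*sqrt(2)*h^3 - 2*h^3 - 8*h^2 + 6*sqrt(2)*h^2 + 16*h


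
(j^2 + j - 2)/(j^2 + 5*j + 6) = (j - 1)/(j + 3)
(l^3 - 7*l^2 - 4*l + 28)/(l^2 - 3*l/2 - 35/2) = 2*(-l^3 + 7*l^2 + 4*l - 28)/(-2*l^2 + 3*l + 35)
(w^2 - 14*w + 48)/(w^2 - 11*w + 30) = (w - 8)/(w - 5)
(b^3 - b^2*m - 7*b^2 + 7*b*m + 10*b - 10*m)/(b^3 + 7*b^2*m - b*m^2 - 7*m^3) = (b^2 - 7*b + 10)/(b^2 + 8*b*m + 7*m^2)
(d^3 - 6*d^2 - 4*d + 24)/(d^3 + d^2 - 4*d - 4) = (d - 6)/(d + 1)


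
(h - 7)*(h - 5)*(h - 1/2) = h^3 - 25*h^2/2 + 41*h - 35/2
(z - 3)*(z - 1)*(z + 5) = z^3 + z^2 - 17*z + 15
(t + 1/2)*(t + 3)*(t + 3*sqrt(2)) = t^3 + 7*t^2/2 + 3*sqrt(2)*t^2 + 3*t/2 + 21*sqrt(2)*t/2 + 9*sqrt(2)/2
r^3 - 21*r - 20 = (r - 5)*(r + 1)*(r + 4)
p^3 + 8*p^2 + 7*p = p*(p + 1)*(p + 7)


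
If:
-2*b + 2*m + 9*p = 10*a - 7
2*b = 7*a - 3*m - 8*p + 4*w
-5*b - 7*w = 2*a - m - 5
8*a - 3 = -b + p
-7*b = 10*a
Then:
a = -126/1145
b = 36/229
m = 14726/1145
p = -4263/1145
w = 2829/1145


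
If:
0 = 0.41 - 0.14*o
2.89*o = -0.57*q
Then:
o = 2.93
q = -14.85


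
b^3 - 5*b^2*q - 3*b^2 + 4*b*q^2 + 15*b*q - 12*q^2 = (b - 3)*(b - 4*q)*(b - q)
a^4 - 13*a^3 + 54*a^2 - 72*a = a*(a - 6)*(a - 4)*(a - 3)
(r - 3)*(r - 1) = r^2 - 4*r + 3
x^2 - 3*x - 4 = (x - 4)*(x + 1)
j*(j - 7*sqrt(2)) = j^2 - 7*sqrt(2)*j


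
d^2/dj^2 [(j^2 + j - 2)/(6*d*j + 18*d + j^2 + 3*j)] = 2*((6*d + 2*j + 3)^2*(j^2 + j - 2) + (-j^2 - j - (2*j + 1)*(6*d + 2*j + 3) + 2)*(6*d*j + 18*d + j^2 + 3*j) + (6*d*j + 18*d + j^2 + 3*j)^2)/(6*d*j + 18*d + j^2 + 3*j)^3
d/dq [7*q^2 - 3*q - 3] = 14*q - 3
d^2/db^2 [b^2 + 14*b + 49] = 2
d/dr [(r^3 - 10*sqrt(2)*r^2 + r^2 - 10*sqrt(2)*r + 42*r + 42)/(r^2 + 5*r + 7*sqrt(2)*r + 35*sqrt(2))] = (r^4 + 10*r^3 + 14*sqrt(2)*r^3 - 177*r^2 + 72*sqrt(2)*r^2 - 1484*r + 70*sqrt(2)*r - 910 + 1176*sqrt(2))/(r^4 + 10*r^3 + 14*sqrt(2)*r^3 + 123*r^2 + 140*sqrt(2)*r^2 + 350*sqrt(2)*r + 980*r + 2450)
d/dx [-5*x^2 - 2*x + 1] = -10*x - 2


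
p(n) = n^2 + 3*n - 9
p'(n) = 2*n + 3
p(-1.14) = -11.12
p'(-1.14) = 0.72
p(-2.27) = -10.66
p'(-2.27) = -1.54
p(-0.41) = -10.06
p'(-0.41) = 2.18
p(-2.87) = -9.37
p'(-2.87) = -2.74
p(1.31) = -3.35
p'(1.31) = 5.62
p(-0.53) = -10.31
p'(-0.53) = 1.94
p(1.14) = -4.28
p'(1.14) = 5.28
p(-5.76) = 6.90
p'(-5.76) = -8.52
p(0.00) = -9.00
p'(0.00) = 3.00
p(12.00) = 171.00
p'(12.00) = 27.00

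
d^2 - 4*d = d*(d - 4)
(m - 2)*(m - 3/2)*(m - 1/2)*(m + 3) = m^4 - m^3 - 29*m^2/4 + 51*m/4 - 9/2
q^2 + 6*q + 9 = (q + 3)^2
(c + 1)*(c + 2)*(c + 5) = c^3 + 8*c^2 + 17*c + 10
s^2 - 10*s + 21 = (s - 7)*(s - 3)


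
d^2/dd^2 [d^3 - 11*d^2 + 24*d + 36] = 6*d - 22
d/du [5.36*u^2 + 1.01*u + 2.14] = 10.72*u + 1.01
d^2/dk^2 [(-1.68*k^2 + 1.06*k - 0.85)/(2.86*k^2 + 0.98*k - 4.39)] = (1.4210854715202e-14*k^4 + 26.75816*k^3 - 168.274392*k^2 + 65.558064*k - 78.610452)/(23.393656*k^6 + 24.048024*k^5 - 99.4851*k^4 - 72.88456*k^3 + 152.70615*k^2 + 56.659974*k - 84.604519)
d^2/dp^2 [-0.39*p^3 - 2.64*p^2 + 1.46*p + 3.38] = -2.34*p - 5.28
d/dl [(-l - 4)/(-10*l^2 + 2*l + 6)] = (5*l^2 - l - (l + 4)*(10*l - 1) - 3)/(2*(-5*l^2 + l + 3)^2)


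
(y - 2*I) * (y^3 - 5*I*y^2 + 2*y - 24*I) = y^4 - 7*I*y^3 - 8*y^2 - 28*I*y - 48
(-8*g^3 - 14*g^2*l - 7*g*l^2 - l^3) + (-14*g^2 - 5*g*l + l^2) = -8*g^3 - 14*g^2*l - 14*g^2 - 7*g*l^2 - 5*g*l - l^3 + l^2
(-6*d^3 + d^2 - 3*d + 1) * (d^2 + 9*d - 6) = -6*d^5 - 53*d^4 + 42*d^3 - 32*d^2 + 27*d - 6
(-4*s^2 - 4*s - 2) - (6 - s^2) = -3*s^2 - 4*s - 8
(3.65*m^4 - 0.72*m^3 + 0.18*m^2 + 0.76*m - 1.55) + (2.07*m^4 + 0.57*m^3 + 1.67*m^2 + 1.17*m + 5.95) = 5.72*m^4 - 0.15*m^3 + 1.85*m^2 + 1.93*m + 4.4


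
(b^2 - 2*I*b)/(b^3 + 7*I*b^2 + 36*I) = b/(b^2 + 9*I*b - 18)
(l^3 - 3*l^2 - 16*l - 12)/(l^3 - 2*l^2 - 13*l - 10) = (l - 6)/(l - 5)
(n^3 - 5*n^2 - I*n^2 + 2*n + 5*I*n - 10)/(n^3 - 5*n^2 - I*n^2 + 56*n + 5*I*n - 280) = (n^2 - I*n + 2)/(n^2 - I*n + 56)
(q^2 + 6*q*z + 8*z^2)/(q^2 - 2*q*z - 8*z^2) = (-q - 4*z)/(-q + 4*z)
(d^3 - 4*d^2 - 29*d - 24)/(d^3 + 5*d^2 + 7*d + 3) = (d - 8)/(d + 1)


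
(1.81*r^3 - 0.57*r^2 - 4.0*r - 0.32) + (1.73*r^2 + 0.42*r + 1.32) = 1.81*r^3 + 1.16*r^2 - 3.58*r + 1.0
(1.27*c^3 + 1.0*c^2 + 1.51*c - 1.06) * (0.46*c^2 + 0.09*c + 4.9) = 0.5842*c^5 + 0.5743*c^4 + 7.0076*c^3 + 4.5483*c^2 + 7.3036*c - 5.194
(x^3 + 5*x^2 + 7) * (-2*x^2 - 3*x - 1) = -2*x^5 - 13*x^4 - 16*x^3 - 19*x^2 - 21*x - 7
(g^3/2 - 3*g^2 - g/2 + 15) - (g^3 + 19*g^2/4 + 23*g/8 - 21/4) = -g^3/2 - 31*g^2/4 - 27*g/8 + 81/4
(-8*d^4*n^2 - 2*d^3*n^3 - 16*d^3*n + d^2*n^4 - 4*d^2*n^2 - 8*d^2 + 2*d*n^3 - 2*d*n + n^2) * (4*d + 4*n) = -32*d^5*n^2 - 40*d^4*n^3 - 64*d^4*n - 4*d^3*n^4 - 80*d^3*n^2 - 32*d^3 + 4*d^2*n^5 - 8*d^2*n^3 - 40*d^2*n + 8*d*n^4 - 4*d*n^2 + 4*n^3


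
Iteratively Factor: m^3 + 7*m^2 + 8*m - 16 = (m + 4)*(m^2 + 3*m - 4) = (m - 1)*(m + 4)*(m + 4)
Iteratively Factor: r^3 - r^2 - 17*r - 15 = (r + 3)*(r^2 - 4*r - 5) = (r + 1)*(r + 3)*(r - 5)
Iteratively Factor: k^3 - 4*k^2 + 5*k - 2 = (k - 1)*(k^2 - 3*k + 2) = (k - 1)^2*(k - 2)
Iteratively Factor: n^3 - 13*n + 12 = (n - 1)*(n^2 + n - 12) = (n - 3)*(n - 1)*(n + 4)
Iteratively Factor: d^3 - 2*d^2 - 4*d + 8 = (d + 2)*(d^2 - 4*d + 4) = (d - 2)*(d + 2)*(d - 2)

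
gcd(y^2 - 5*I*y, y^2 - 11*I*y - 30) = y - 5*I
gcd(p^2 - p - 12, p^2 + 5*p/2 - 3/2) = p + 3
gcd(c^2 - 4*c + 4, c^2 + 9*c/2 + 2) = 1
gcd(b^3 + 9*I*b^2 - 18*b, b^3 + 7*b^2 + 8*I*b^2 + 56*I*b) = b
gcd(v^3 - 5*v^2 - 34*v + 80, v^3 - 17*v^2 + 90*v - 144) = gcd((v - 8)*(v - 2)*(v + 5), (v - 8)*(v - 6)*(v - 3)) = v - 8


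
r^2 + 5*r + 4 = (r + 1)*(r + 4)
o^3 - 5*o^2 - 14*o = o*(o - 7)*(o + 2)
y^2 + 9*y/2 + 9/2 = (y + 3/2)*(y + 3)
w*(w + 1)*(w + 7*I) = w^3 + w^2 + 7*I*w^2 + 7*I*w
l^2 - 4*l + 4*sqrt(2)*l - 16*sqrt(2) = (l - 4)*(l + 4*sqrt(2))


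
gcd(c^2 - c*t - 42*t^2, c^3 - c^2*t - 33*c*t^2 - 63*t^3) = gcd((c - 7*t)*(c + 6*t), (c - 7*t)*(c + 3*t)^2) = -c + 7*t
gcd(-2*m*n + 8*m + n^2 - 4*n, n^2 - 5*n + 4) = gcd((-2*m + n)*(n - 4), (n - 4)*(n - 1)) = n - 4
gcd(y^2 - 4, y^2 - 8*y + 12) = y - 2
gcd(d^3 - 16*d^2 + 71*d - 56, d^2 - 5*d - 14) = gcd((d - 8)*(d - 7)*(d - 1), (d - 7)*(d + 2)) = d - 7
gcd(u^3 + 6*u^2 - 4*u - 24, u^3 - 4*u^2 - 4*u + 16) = u^2 - 4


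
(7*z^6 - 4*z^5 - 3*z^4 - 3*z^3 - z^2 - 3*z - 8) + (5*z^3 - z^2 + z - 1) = 7*z^6 - 4*z^5 - 3*z^4 + 2*z^3 - 2*z^2 - 2*z - 9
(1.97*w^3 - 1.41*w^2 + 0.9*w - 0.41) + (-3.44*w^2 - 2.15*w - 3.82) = 1.97*w^3 - 4.85*w^2 - 1.25*w - 4.23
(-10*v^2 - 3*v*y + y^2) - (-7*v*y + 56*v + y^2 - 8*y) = -10*v^2 + 4*v*y - 56*v + 8*y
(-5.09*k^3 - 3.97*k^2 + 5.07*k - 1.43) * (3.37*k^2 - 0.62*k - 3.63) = -17.1533*k^5 - 10.2231*k^4 + 38.024*k^3 + 6.4486*k^2 - 17.5175*k + 5.1909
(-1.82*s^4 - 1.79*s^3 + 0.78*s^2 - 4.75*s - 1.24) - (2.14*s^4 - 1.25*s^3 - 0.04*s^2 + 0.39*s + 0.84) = -3.96*s^4 - 0.54*s^3 + 0.82*s^2 - 5.14*s - 2.08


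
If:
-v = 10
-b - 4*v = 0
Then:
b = 40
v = -10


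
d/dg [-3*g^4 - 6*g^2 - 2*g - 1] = -12*g^3 - 12*g - 2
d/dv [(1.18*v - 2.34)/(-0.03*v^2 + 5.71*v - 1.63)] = (0.0354*v^2 - 0.1404*v + 11.438)/(0.0009*v^4 - 0.3426*v^3 + 32.7019*v^2 - 18.6146*v + 2.6569)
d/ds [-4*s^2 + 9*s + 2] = 9 - 8*s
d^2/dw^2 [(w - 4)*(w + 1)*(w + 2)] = 6*w - 2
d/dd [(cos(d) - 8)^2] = 2*(8 - cos(d))*sin(d)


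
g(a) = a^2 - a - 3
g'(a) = 2*a - 1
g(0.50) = -3.25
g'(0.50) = 0.00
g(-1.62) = 1.24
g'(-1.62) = -4.24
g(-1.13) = -0.59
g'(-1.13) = -3.26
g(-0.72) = -1.76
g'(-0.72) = -2.44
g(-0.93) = -1.21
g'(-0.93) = -2.86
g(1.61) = -2.02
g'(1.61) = 2.22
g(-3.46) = 12.43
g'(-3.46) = -7.92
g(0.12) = -3.11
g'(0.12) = -0.76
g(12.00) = 129.00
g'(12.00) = 23.00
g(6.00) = 27.00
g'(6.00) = 11.00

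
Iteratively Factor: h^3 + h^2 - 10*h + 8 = (h + 4)*(h^2 - 3*h + 2) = (h - 1)*(h + 4)*(h - 2)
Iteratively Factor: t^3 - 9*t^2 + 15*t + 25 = (t - 5)*(t^2 - 4*t - 5) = (t - 5)^2*(t + 1)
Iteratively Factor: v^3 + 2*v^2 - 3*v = (v + 3)*(v^2 - v) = v*(v + 3)*(v - 1)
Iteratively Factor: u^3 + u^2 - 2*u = (u - 1)*(u^2 + 2*u) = (u - 1)*(u + 2)*(u)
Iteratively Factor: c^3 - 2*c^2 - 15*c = (c - 5)*(c^2 + 3*c) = (c - 5)*(c + 3)*(c)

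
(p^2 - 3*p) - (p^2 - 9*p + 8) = 6*p - 8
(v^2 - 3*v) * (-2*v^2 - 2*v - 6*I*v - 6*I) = -2*v^4 + 4*v^3 - 6*I*v^3 + 6*v^2 + 12*I*v^2 + 18*I*v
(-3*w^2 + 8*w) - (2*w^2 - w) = -5*w^2 + 9*w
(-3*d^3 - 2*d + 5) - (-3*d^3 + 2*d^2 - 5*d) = -2*d^2 + 3*d + 5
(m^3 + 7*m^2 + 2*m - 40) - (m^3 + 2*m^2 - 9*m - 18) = 5*m^2 + 11*m - 22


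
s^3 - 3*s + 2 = (s - 1)^2*(s + 2)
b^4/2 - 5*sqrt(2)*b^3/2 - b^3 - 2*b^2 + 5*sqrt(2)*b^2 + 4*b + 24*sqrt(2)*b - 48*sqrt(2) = (b/2 + sqrt(2))*(b - 2)*(b - 4*sqrt(2))*(b - 3*sqrt(2))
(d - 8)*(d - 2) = d^2 - 10*d + 16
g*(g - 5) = g^2 - 5*g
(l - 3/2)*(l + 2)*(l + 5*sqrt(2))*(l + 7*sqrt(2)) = l^4 + l^3/2 + 12*sqrt(2)*l^3 + 6*sqrt(2)*l^2 + 67*l^2 - 36*sqrt(2)*l + 35*l - 210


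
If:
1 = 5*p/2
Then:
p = 2/5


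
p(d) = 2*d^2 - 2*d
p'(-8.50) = -36.00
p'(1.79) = 5.16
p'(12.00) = 46.00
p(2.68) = 9.00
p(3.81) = 21.41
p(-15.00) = 480.00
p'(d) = 4*d - 2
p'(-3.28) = -15.12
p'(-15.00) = -62.00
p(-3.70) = 34.78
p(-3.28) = 28.08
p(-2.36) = 15.86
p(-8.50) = 161.50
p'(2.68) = 8.72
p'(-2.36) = -11.44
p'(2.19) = 6.76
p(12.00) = 264.00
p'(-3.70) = -16.80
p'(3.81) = 13.24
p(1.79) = 2.83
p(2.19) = 5.21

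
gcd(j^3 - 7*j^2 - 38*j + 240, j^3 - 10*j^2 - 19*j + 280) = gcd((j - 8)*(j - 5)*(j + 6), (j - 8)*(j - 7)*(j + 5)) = j - 8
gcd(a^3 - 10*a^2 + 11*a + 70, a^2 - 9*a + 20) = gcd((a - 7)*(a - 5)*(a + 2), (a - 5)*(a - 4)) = a - 5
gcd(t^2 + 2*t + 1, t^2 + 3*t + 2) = t + 1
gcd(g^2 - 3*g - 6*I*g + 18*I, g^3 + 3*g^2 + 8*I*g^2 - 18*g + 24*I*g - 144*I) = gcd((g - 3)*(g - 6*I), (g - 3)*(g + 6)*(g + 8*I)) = g - 3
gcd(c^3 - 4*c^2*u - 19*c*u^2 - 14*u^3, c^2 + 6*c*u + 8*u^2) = c + 2*u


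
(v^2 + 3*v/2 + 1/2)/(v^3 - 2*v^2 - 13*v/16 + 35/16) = 8*(2*v + 1)/(16*v^2 - 48*v + 35)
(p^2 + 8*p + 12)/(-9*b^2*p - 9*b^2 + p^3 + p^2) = (p^2 + 8*p + 12)/(-9*b^2*p - 9*b^2 + p^3 + p^2)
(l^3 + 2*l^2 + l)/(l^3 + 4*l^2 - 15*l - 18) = l*(l + 1)/(l^2 + 3*l - 18)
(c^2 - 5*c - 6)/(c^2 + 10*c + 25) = (c^2 - 5*c - 6)/(c^2 + 10*c + 25)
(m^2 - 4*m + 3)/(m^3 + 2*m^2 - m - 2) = (m - 3)/(m^2 + 3*m + 2)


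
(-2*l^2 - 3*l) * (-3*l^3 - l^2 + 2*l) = 6*l^5 + 11*l^4 - l^3 - 6*l^2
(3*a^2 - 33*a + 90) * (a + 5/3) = 3*a^3 - 28*a^2 + 35*a + 150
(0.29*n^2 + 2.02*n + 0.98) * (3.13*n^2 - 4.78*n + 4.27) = 0.9077*n^4 + 4.9364*n^3 - 5.3499*n^2 + 3.941*n + 4.1846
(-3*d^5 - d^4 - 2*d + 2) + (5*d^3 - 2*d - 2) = -3*d^5 - d^4 + 5*d^3 - 4*d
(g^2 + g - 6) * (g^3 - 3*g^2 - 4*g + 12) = g^5 - 2*g^4 - 13*g^3 + 26*g^2 + 36*g - 72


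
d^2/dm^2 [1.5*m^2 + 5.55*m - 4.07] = 3.00000000000000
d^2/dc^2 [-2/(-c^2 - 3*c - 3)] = 4*(-c^2 - 3*c + (2*c + 3)^2 - 3)/(c^2 + 3*c + 3)^3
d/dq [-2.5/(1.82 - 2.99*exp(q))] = -7.475*exp(q)/(2.99*exp(q) - 1.82)^2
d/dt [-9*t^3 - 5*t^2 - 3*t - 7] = -27*t^2 - 10*t - 3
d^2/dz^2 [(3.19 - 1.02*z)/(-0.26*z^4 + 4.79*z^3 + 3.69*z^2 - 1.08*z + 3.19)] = (0.827424*z^7 - 24.637808*z^6 + 253.731144*z^5 - 716.758284*z^4 - 850.47018*z^3 - 380.374962*z^2 + 296.69871*z + 74.686194)/(0.017576*z^12 - 0.971412*z^11 + 17.148066*z^10 - 82.110059*z^9 - 252.087753*z^8 - 103.704429*z^7 - 136.01109*z^6 - 316.32093*z^5 - 36.265719*z^4 - 68.694117*z^3 - 123.811875*z^2 + 32.970564*z - 32.461759)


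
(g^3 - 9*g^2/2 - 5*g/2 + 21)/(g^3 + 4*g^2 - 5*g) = (2*g^3 - 9*g^2 - 5*g + 42)/(2*g*(g^2 + 4*g - 5))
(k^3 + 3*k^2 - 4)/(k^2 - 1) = (k^2 + 4*k + 4)/(k + 1)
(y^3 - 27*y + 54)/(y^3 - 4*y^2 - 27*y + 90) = (y^2 + 3*y - 18)/(y^2 - y - 30)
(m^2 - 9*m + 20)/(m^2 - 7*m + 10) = (m - 4)/(m - 2)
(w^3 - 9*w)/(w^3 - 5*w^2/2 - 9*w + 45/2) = 2*w/(2*w - 5)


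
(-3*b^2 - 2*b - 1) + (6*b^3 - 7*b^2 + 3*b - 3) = 6*b^3 - 10*b^2 + b - 4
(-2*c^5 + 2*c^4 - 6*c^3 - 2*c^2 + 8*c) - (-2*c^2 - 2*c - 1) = -2*c^5 + 2*c^4 - 6*c^3 + 10*c + 1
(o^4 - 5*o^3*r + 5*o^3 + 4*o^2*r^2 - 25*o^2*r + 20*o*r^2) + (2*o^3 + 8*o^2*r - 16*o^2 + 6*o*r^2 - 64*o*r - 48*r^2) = o^4 - 5*o^3*r + 7*o^3 + 4*o^2*r^2 - 17*o^2*r - 16*o^2 + 26*o*r^2 - 64*o*r - 48*r^2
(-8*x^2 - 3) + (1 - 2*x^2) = -10*x^2 - 2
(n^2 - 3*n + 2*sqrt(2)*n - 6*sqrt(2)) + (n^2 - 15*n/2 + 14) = 2*n^2 - 21*n/2 + 2*sqrt(2)*n - 6*sqrt(2) + 14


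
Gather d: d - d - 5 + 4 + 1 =0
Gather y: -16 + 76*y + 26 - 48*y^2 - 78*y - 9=-48*y^2 - 2*y + 1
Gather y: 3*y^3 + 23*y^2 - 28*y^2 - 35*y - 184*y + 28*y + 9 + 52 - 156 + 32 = 3*y^3 - 5*y^2 - 191*y - 63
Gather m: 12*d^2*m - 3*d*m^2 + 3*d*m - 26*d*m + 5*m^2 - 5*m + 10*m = m^2*(5 - 3*d) + m*(12*d^2 - 23*d + 5)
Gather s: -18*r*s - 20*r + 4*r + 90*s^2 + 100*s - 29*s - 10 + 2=-16*r + 90*s^2 + s*(71 - 18*r) - 8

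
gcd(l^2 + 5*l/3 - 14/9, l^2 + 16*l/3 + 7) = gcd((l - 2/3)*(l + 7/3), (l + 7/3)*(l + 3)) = l + 7/3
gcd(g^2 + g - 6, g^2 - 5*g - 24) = g + 3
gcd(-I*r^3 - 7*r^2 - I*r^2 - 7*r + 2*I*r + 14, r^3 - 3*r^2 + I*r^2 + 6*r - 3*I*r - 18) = 1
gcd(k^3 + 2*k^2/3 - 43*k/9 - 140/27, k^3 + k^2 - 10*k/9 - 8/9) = k + 4/3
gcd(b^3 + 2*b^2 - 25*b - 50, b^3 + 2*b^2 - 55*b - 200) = b + 5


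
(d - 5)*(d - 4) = d^2 - 9*d + 20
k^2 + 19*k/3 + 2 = (k + 1/3)*(k + 6)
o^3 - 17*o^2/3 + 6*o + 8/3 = (o - 4)*(o - 2)*(o + 1/3)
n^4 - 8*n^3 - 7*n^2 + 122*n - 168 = (n - 7)*(n - 3)*(n - 2)*(n + 4)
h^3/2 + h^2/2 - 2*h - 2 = (h/2 + 1)*(h - 2)*(h + 1)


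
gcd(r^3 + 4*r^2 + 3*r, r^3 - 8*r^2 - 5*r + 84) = r + 3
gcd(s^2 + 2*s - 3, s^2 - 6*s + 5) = s - 1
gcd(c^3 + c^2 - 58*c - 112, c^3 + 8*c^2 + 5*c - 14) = c^2 + 9*c + 14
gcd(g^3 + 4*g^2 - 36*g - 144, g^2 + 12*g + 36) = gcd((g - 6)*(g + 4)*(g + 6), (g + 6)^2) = g + 6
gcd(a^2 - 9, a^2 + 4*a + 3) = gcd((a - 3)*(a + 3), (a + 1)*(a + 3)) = a + 3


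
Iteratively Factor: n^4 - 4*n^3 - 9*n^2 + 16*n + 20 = (n - 2)*(n^3 - 2*n^2 - 13*n - 10) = (n - 2)*(n + 1)*(n^2 - 3*n - 10) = (n - 5)*(n - 2)*(n + 1)*(n + 2)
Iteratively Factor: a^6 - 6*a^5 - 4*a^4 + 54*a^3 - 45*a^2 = (a + 3)*(a^5 - 9*a^4 + 23*a^3 - 15*a^2) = (a - 5)*(a + 3)*(a^4 - 4*a^3 + 3*a^2) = (a - 5)*(a - 3)*(a + 3)*(a^3 - a^2) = a*(a - 5)*(a - 3)*(a + 3)*(a^2 - a) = a*(a - 5)*(a - 3)*(a - 1)*(a + 3)*(a)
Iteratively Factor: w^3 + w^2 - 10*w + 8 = (w + 4)*(w^2 - 3*w + 2) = (w - 2)*(w + 4)*(w - 1)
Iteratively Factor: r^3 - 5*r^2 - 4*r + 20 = (r - 2)*(r^2 - 3*r - 10) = (r - 2)*(r + 2)*(r - 5)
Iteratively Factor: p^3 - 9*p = (p - 3)*(p^2 + 3*p) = (p - 3)*(p + 3)*(p)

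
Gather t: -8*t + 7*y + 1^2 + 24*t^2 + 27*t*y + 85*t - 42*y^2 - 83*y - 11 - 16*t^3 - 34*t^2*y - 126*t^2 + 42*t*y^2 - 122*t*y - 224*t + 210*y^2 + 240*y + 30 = -16*t^3 + t^2*(-34*y - 102) + t*(42*y^2 - 95*y - 147) + 168*y^2 + 164*y + 20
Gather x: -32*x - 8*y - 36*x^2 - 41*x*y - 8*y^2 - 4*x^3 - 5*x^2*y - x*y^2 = -4*x^3 + x^2*(-5*y - 36) + x*(-y^2 - 41*y - 32) - 8*y^2 - 8*y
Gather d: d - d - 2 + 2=0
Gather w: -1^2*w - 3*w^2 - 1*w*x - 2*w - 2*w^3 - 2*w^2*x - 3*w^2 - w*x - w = -2*w^3 + w^2*(-2*x - 6) + w*(-2*x - 4)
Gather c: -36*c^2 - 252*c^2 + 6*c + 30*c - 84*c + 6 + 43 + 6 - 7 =-288*c^2 - 48*c + 48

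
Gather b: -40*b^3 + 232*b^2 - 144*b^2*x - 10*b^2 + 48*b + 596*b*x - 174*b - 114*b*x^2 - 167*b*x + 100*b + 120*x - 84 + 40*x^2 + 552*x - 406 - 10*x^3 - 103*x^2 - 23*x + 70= -40*b^3 + b^2*(222 - 144*x) + b*(-114*x^2 + 429*x - 26) - 10*x^3 - 63*x^2 + 649*x - 420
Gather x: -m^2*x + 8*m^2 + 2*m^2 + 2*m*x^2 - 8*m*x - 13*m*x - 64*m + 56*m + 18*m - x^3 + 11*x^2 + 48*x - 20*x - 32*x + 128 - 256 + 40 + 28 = 10*m^2 + 10*m - x^3 + x^2*(2*m + 11) + x*(-m^2 - 21*m - 4) - 60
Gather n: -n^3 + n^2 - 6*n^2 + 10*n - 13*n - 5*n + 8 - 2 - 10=-n^3 - 5*n^2 - 8*n - 4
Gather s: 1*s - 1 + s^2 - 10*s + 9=s^2 - 9*s + 8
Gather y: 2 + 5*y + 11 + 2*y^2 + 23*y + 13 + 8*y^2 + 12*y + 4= 10*y^2 + 40*y + 30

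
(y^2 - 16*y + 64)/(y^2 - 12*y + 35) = (y^2 - 16*y + 64)/(y^2 - 12*y + 35)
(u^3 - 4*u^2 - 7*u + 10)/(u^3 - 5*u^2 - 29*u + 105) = (u^3 - 4*u^2 - 7*u + 10)/(u^3 - 5*u^2 - 29*u + 105)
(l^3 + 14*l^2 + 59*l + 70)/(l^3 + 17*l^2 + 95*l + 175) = (l + 2)/(l + 5)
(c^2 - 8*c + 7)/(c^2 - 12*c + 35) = (c - 1)/(c - 5)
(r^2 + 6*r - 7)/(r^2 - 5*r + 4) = (r + 7)/(r - 4)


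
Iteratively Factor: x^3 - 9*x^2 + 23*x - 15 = (x - 3)*(x^2 - 6*x + 5) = (x - 3)*(x - 1)*(x - 5)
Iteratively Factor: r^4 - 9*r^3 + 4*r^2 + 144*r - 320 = (r - 5)*(r^3 - 4*r^2 - 16*r + 64) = (r - 5)*(r + 4)*(r^2 - 8*r + 16) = (r - 5)*(r - 4)*(r + 4)*(r - 4)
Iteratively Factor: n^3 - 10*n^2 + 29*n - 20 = (n - 4)*(n^2 - 6*n + 5) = (n - 4)*(n - 1)*(n - 5)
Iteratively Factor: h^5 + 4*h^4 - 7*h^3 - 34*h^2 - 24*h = (h + 4)*(h^4 - 7*h^2 - 6*h) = (h + 1)*(h + 4)*(h^3 - h^2 - 6*h) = (h + 1)*(h + 2)*(h + 4)*(h^2 - 3*h) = h*(h + 1)*(h + 2)*(h + 4)*(h - 3)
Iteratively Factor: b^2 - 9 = (b + 3)*(b - 3)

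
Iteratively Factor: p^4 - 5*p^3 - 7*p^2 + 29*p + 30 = (p - 3)*(p^3 - 2*p^2 - 13*p - 10) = (p - 5)*(p - 3)*(p^2 + 3*p + 2) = (p - 5)*(p - 3)*(p + 2)*(p + 1)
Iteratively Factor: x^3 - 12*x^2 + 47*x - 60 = (x - 5)*(x^2 - 7*x + 12) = (x - 5)*(x - 3)*(x - 4)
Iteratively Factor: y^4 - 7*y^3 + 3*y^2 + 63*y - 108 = (y - 3)*(y^3 - 4*y^2 - 9*y + 36) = (y - 3)^2*(y^2 - y - 12) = (y - 3)^2*(y + 3)*(y - 4)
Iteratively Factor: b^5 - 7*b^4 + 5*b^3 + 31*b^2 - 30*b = (b - 5)*(b^4 - 2*b^3 - 5*b^2 + 6*b) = (b - 5)*(b + 2)*(b^3 - 4*b^2 + 3*b) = (b - 5)*(b - 1)*(b + 2)*(b^2 - 3*b) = (b - 5)*(b - 3)*(b - 1)*(b + 2)*(b)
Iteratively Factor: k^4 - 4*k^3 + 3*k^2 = (k - 3)*(k^3 - k^2) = k*(k - 3)*(k^2 - k) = k*(k - 3)*(k - 1)*(k)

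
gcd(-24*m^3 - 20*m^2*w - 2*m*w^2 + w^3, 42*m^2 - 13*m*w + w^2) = -6*m + w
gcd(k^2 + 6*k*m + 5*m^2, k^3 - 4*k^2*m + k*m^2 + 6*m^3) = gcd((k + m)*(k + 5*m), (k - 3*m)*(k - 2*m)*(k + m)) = k + m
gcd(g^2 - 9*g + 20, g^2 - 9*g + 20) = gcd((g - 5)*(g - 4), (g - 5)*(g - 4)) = g^2 - 9*g + 20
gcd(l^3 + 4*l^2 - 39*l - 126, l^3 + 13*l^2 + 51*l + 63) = l^2 + 10*l + 21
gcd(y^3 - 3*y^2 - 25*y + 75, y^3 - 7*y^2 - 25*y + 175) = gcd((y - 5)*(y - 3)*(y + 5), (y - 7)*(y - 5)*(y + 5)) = y^2 - 25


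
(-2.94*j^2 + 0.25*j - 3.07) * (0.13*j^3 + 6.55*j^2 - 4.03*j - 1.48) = -0.3822*j^5 - 19.2245*j^4 + 13.0866*j^3 - 16.7648*j^2 + 12.0021*j + 4.5436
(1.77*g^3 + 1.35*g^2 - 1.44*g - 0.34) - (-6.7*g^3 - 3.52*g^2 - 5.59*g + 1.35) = 8.47*g^3 + 4.87*g^2 + 4.15*g - 1.69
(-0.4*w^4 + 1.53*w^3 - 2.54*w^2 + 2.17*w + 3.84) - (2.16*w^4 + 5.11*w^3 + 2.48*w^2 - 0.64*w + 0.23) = -2.56*w^4 - 3.58*w^3 - 5.02*w^2 + 2.81*w + 3.61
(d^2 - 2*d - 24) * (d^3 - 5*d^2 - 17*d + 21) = d^5 - 7*d^4 - 31*d^3 + 175*d^2 + 366*d - 504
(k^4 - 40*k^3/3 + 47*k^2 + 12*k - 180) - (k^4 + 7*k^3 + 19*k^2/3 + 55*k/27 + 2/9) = -61*k^3/3 + 122*k^2/3 + 269*k/27 - 1622/9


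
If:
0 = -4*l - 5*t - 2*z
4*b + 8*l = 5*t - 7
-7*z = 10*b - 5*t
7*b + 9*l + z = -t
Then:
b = 833/844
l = -665/844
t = 196/211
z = -315/422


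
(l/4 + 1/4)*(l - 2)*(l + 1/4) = l^3/4 - 3*l^2/16 - 9*l/16 - 1/8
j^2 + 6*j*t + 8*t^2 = (j + 2*t)*(j + 4*t)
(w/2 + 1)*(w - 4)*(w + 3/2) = w^3/2 - w^2/4 - 11*w/2 - 6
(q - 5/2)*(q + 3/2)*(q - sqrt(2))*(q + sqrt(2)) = q^4 - q^3 - 23*q^2/4 + 2*q + 15/2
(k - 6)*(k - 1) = k^2 - 7*k + 6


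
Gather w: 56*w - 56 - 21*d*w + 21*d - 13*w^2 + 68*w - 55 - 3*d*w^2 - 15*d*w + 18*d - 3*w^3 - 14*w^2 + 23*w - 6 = 39*d - 3*w^3 + w^2*(-3*d - 27) + w*(147 - 36*d) - 117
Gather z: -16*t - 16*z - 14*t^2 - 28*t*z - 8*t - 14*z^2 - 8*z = -14*t^2 - 24*t - 14*z^2 + z*(-28*t - 24)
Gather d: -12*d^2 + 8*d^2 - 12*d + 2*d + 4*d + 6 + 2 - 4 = -4*d^2 - 6*d + 4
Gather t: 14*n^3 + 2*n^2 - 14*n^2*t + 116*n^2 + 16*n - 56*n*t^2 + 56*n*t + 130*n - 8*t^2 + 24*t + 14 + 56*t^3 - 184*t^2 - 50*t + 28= 14*n^3 + 118*n^2 + 146*n + 56*t^3 + t^2*(-56*n - 192) + t*(-14*n^2 + 56*n - 26) + 42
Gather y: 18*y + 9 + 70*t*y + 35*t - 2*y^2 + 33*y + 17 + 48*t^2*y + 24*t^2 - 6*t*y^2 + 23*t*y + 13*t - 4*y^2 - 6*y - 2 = 24*t^2 + 48*t + y^2*(-6*t - 6) + y*(48*t^2 + 93*t + 45) + 24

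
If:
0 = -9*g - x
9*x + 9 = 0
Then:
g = 1/9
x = -1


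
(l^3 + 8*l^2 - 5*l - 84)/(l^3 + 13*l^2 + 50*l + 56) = (l - 3)/(l + 2)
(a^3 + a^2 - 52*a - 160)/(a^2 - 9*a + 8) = (a^2 + 9*a + 20)/(a - 1)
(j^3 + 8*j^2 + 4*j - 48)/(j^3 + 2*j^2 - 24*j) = (j^2 + 2*j - 8)/(j*(j - 4))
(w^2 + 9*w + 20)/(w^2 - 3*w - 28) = (w + 5)/(w - 7)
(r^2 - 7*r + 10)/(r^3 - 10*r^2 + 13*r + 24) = (r^2 - 7*r + 10)/(r^3 - 10*r^2 + 13*r + 24)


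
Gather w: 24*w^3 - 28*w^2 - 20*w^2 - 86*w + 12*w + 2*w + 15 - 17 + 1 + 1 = 24*w^3 - 48*w^2 - 72*w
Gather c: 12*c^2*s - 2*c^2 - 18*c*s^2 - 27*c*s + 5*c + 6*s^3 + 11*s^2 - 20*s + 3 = c^2*(12*s - 2) + c*(-18*s^2 - 27*s + 5) + 6*s^3 + 11*s^2 - 20*s + 3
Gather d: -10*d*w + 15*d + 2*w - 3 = d*(15 - 10*w) + 2*w - 3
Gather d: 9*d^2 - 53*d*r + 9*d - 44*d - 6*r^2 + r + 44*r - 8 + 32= 9*d^2 + d*(-53*r - 35) - 6*r^2 + 45*r + 24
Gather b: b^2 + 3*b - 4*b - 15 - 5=b^2 - b - 20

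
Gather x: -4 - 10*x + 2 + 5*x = -5*x - 2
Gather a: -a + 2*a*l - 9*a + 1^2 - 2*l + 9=a*(2*l - 10) - 2*l + 10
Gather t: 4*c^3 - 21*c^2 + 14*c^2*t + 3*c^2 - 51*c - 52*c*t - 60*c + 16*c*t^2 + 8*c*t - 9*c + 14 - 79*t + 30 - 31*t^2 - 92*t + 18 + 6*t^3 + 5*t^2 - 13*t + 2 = 4*c^3 - 18*c^2 - 120*c + 6*t^3 + t^2*(16*c - 26) + t*(14*c^2 - 44*c - 184) + 64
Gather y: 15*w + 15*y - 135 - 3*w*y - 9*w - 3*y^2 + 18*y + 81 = 6*w - 3*y^2 + y*(33 - 3*w) - 54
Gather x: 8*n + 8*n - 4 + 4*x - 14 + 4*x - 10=16*n + 8*x - 28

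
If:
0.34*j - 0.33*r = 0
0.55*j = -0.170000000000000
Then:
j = -0.31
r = -0.32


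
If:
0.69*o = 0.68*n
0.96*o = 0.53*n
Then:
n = 0.00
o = 0.00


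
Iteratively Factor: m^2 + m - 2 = (m + 2)*(m - 1)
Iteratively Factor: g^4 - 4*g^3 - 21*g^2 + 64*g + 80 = (g + 4)*(g^3 - 8*g^2 + 11*g + 20) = (g + 1)*(g + 4)*(g^2 - 9*g + 20) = (g - 4)*(g + 1)*(g + 4)*(g - 5)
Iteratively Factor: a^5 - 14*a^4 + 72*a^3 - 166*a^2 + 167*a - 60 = (a - 3)*(a^4 - 11*a^3 + 39*a^2 - 49*a + 20) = (a - 5)*(a - 3)*(a^3 - 6*a^2 + 9*a - 4) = (a - 5)*(a - 3)*(a - 1)*(a^2 - 5*a + 4) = (a - 5)*(a - 3)*(a - 1)^2*(a - 4)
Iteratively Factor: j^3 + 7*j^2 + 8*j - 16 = (j + 4)*(j^2 + 3*j - 4) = (j - 1)*(j + 4)*(j + 4)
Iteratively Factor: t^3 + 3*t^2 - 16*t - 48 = (t - 4)*(t^2 + 7*t + 12) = (t - 4)*(t + 4)*(t + 3)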